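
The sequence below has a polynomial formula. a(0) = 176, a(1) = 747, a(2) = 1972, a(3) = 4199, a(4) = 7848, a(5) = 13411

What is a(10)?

92196

First differences: 571  1225  2227  3649  5563
Second differences: 654  1002  1422  1914
Third differences: 348  420  492
Fourth differences: 72  72
The fourth differences are constant (72).
492 + 72 = 564;  1914 + 564 = 2478;  5563 + 2478 = 8041;  13411 + 8041 = 21452
564 + 72 = 636;  2478 + 636 = 3114;  8041 + 3114 = 11155;  21452 + 11155 = 32607
636 + 72 = 708;  3114 + 708 = 3822;  11155 + 3822 = 14977;  32607 + 14977 = 47584
708 + 72 = 780;  3822 + 780 = 4602;  14977 + 4602 = 19579;  47584 + 19579 = 67163
780 + 72 = 852;  4602 + 852 = 5454;  19579 + 5454 = 25033;  67163 + 25033 = 92196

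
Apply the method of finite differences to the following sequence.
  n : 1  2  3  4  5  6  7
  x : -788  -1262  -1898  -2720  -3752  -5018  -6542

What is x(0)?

First differences: -474, -636, -822, -1032, -1266, -1524
Second differences: -162, -186, -210, -234, -258
Third differences: -24, -24, -24, -24
The third differences are constant at -24.
Work back: -162 + 24 = -138;  -474 + 138 = -336;  -788 + 336 = -452

-452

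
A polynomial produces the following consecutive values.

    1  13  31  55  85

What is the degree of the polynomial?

2

Δ: 12, 18, 24, 30
Δ²: 6, 6, 6
The second differences are constant, so the polynomial has degree 2.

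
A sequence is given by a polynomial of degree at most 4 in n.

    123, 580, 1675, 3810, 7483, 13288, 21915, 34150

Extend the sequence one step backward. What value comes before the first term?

D1: 457, 1095, 2135, 3673, 5805, 8627, 12235
D2: 638, 1040, 1538, 2132, 2822, 3608
D3: 402, 498, 594, 690, 786
D4: 96, 96, 96, 96
The fourth differences are constant at 96.
Work back: 402 − 96 = 306;  638 − 306 = 332;  457 − 332 = 125;  123 − 125 = -2

-2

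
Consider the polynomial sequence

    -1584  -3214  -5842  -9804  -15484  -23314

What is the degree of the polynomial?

4

First differences: -1630, -2628, -3962, -5680, -7830
Second differences: -998, -1334, -1718, -2150
Third differences: -336, -384, -432
Fourth differences: -48, -48
The fourth differences are constant, so the polynomial has degree 4.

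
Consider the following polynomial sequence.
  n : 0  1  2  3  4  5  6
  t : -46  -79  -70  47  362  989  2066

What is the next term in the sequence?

3755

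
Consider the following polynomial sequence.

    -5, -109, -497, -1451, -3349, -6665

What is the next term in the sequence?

-104, -388, -954, -1898, -3316
-284, -566, -944, -1418
-282, -378, -474
-96, -96
The fourth differences are constant (-96).
-474 − 96 = -570;  -1418 − 570 = -1988;  -3316 − 1988 = -5304;  -6665 − 5304 = -11969

-11969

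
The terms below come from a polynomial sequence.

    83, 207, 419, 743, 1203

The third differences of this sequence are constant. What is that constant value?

24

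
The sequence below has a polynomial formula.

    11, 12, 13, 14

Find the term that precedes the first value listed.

10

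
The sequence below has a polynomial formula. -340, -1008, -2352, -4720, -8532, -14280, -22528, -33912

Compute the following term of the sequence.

First differences: -668 , -1344 , -2368 , -3812 , -5748 , -8248 , -11384
Second differences: -676 , -1024 , -1444 , -1936 , -2500 , -3136
Third differences: -348 , -420 , -492 , -564 , -636
Fourth differences: -72 , -72 , -72 , -72
Fourth differences constant at -72.
-636 − 72 = -708;  -3136 − 708 = -3844;  -11384 − 3844 = -15228;  -33912 − 15228 = -49140

-49140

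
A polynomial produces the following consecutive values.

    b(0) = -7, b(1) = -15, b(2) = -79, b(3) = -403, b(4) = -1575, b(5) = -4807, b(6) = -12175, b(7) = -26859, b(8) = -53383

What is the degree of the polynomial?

-8, -64, -324, -1172, -3232, -7368, -14684, -26524
-56, -260, -848, -2060, -4136, -7316, -11840
-204, -588, -1212, -2076, -3180, -4524
-384, -624, -864, -1104, -1344
-240, -240, -240, -240
The fifth differences are constant, so the polynomial has degree 5.

5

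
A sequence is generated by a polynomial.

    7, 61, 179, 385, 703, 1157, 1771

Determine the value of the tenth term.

Δ: 54, 118, 206, 318, 454, 614
Δ²: 64, 88, 112, 136, 160
Δ³: 24, 24, 24, 24
Constant third difference = 24, so extend:
160 + 24 = 184;  614 + 184 = 798;  1771 + 798 = 2569
184 + 24 = 208;  798 + 208 = 1006;  2569 + 1006 = 3575
208 + 24 = 232;  1006 + 232 = 1238;  3575 + 1238 = 4813

4813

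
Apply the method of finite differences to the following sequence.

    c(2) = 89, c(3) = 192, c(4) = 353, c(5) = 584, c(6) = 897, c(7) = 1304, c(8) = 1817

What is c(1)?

32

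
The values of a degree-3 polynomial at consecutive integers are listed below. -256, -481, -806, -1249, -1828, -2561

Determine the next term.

-3466

D1: -225 , -325 , -443 , -579 , -733
D2: -100 , -118 , -136 , -154
D3: -18 , -18 , -18
The third differences are constant (-18).
-154 − 18 = -172;  -733 − 172 = -905;  -2561 − 905 = -3466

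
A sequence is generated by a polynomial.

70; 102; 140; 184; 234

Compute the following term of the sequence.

290

First differences: 32  38  44  50
Second differences: 6  6  6
Constant second difference = 6, so extend:
50 + 6 = 56;  234 + 56 = 290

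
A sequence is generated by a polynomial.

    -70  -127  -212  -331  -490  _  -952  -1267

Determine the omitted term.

Using the first 5 terms:
D1: -57  -85  -119  -159
D2: -28  -34  -40
D3: -6  -6
Constant third difference = -6.
Extend forward: -40 − 6 = -46;  -159 − 46 = -205;  -490 − 205 = -695

-695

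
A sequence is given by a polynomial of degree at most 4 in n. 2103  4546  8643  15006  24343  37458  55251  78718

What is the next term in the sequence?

2443, 4097, 6363, 9337, 13115, 17793, 23467
1654, 2266, 2974, 3778, 4678, 5674
612, 708, 804, 900, 996
96, 96, 96, 96
The fourth differences are constant (96).
996 + 96 = 1092;  5674 + 1092 = 6766;  23467 + 6766 = 30233;  78718 + 30233 = 108951

108951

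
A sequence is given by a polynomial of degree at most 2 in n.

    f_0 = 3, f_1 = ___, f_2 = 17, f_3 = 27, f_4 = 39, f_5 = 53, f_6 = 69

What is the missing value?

Using the last 5 terms:
10  12  14  16
2  2  2
Constant second difference = 2.
Extend backward: 10 − 2 = 8;  17 − 8 = 9

9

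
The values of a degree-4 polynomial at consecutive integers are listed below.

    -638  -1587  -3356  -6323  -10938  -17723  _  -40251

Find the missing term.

Using the first 6 terms:
First differences: -949, -1769, -2967, -4615, -6785
Second differences: -820, -1198, -1648, -2170
Third differences: -378, -450, -522
Fourth differences: -72, -72
Constant fourth difference = -72.
Extend forward: -522 − 72 = -594;  -2170 − 594 = -2764;  -6785 − 2764 = -9549;  -17723 − 9549 = -27272

-27272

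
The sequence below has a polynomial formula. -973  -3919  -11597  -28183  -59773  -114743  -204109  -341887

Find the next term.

Δ: -2946, -7678, -16586, -31590, -54970, -89366, -137778
Δ²: -4732, -8908, -15004, -23380, -34396, -48412
Δ³: -4176, -6096, -8376, -11016, -14016
Δ⁴: -1920, -2280, -2640, -3000
Δ⁵: -360, -360, -360
Constant fifth difference = -360, so extend:
-3000 − 360 = -3360;  -14016 − 3360 = -17376;  -48412 − 17376 = -65788;  -137778 − 65788 = -203566;  -341887 − 203566 = -545453

-545453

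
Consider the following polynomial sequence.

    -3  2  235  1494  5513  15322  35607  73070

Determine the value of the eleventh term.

D1: 5  233  1259  4019  9809  20285  37463
D2: 228  1026  2760  5790  10476  17178
D3: 798  1734  3030  4686  6702
D4: 936  1296  1656  2016
D5: 360  360  360
Fifth differences constant at 360.
2016 + 360 = 2376;  6702 + 2376 = 9078;  17178 + 9078 = 26256;  37463 + 26256 = 63719;  73070 + 63719 = 136789
2376 + 360 = 2736;  9078 + 2736 = 11814;  26256 + 11814 = 38070;  63719 + 38070 = 101789;  136789 + 101789 = 238578
2736 + 360 = 3096;  11814 + 3096 = 14910;  38070 + 14910 = 52980;  101789 + 52980 = 154769;  238578 + 154769 = 393347

393347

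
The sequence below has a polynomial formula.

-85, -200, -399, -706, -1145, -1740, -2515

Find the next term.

First differences: -115  -199  -307  -439  -595  -775
Second differences: -84  -108  -132  -156  -180
Third differences: -24  -24  -24  -24
Third differences constant at -24.
-180 − 24 = -204;  -775 − 204 = -979;  -2515 − 979 = -3494

-3494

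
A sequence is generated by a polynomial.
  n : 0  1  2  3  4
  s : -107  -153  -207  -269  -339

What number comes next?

First differences: -46  -54  -62  -70
Second differences: -8  -8  -8
Constant second difference = -8, so extend:
-70 − 8 = -78;  -339 − 78 = -417

-417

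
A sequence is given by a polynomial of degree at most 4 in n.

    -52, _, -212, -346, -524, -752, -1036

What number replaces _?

-116

Using the last 5 terms:
First differences: -134  -178  -228  -284
Second differences: -44  -50  -56
Third differences: -6  -6
Constant third difference = -6.
Extend backward: -44 + 6 = -38;  -134 + 38 = -96;  -212 + 96 = -116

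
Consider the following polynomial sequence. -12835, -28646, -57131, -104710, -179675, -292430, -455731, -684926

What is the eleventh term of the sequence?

First differences: -15811, -28485, -47579, -74965, -112755, -163301, -229195
Second differences: -12674, -19094, -27386, -37790, -50546, -65894
Third differences: -6420, -8292, -10404, -12756, -15348
Fourth differences: -1872, -2112, -2352, -2592
Fifth differences: -240, -240, -240
Constant fifth difference = -240, so extend:
-2592 − 240 = -2832;  -15348 − 2832 = -18180;  -65894 − 18180 = -84074;  -229195 − 84074 = -313269;  -684926 − 313269 = -998195
-2832 − 240 = -3072;  -18180 − 3072 = -21252;  -84074 − 21252 = -105326;  -313269 − 105326 = -418595;  -998195 − 418595 = -1416790
-3072 − 240 = -3312;  -21252 − 3312 = -24564;  -105326 − 24564 = -129890;  -418595 − 129890 = -548485;  -1416790 − 548485 = -1965275

-1965275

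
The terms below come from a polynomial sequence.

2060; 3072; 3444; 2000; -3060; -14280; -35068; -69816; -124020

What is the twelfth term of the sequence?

D1: 1012 , 372 , -1444 , -5060 , -11220 , -20788 , -34748 , -54204
D2: -640 , -1816 , -3616 , -6160 , -9568 , -13960 , -19456
D3: -1176 , -1800 , -2544 , -3408 , -4392 , -5496
D4: -624 , -744 , -864 , -984 , -1104
D5: -120 , -120 , -120 , -120
The fifth differences are constant (-120).
-1104 − 120 = -1224;  -5496 − 1224 = -6720;  -19456 − 6720 = -26176;  -54204 − 26176 = -80380;  -124020 − 80380 = -204400
-1224 − 120 = -1344;  -6720 − 1344 = -8064;  -26176 − 8064 = -34240;  -80380 − 34240 = -114620;  -204400 − 114620 = -319020
-1344 − 120 = -1464;  -8064 − 1464 = -9528;  -34240 − 9528 = -43768;  -114620 − 43768 = -158388;  -319020 − 158388 = -477408

-477408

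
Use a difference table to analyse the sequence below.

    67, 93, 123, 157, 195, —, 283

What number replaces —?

237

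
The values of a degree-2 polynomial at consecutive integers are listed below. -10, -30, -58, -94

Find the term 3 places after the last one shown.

-250

Δ: -20 , -28 , -36
Δ²: -8 , -8
Second differences constant at -8.
-36 − 8 = -44;  -94 − 44 = -138
-44 − 8 = -52;  -138 − 52 = -190
-52 − 8 = -60;  -190 − 60 = -250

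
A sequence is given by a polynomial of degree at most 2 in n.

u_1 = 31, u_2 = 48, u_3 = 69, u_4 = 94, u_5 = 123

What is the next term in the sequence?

156

First differences: 17, 21, 25, 29
Second differences: 4, 4, 4
The second differences are constant (4).
29 + 4 = 33;  123 + 33 = 156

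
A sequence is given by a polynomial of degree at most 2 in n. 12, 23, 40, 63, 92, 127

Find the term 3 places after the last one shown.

268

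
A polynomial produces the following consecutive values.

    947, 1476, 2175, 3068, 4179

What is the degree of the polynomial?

Δ: 529, 699, 893, 1111
Δ²: 170, 194, 218
Δ³: 24, 24
The third differences are constant, so the polynomial has degree 3.

3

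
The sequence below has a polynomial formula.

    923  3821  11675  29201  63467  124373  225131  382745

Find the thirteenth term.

Δ: 2898, 7854, 17526, 34266, 60906, 100758, 157614
Δ²: 4956, 9672, 16740, 26640, 39852, 56856
Δ³: 4716, 7068, 9900, 13212, 17004
Δ⁴: 2352, 2832, 3312, 3792
Δ⁵: 480, 480, 480
Constant fifth difference = 480, so extend:
3792 + 480 = 4272;  17004 + 4272 = 21276;  56856 + 21276 = 78132;  157614 + 78132 = 235746;  382745 + 235746 = 618491
4272 + 480 = 4752;  21276 + 4752 = 26028;  78132 + 26028 = 104160;  235746 + 104160 = 339906;  618491 + 339906 = 958397
4752 + 480 = 5232;  26028 + 5232 = 31260;  104160 + 31260 = 135420;  339906 + 135420 = 475326;  958397 + 475326 = 1433723
5232 + 480 = 5712;  31260 + 5712 = 36972;  135420 + 36972 = 172392;  475326 + 172392 = 647718;  1433723 + 647718 = 2081441
5712 + 480 = 6192;  36972 + 6192 = 43164;  172392 + 43164 = 215556;  647718 + 215556 = 863274;  2081441 + 863274 = 2944715

2944715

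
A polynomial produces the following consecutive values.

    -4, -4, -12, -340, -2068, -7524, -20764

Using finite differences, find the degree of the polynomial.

First differences: 0, -8, -328, -1728, -5456, -13240
Second differences: -8, -320, -1400, -3728, -7784
Third differences: -312, -1080, -2328, -4056
Fourth differences: -768, -1248, -1728
Fifth differences: -480, -480
The fifth differences are constant, so the polynomial has degree 5.

5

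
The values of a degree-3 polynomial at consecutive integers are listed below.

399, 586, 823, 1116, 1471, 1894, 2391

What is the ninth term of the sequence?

3631

First differences: 187, 237, 293, 355, 423, 497
Second differences: 50, 56, 62, 68, 74
Third differences: 6, 6, 6, 6
Constant third difference = 6, so extend:
74 + 6 = 80;  497 + 80 = 577;  2391 + 577 = 2968
80 + 6 = 86;  577 + 86 = 663;  2968 + 663 = 3631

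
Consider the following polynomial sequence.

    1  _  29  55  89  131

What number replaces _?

Using the last 4 terms:
D1: 26  34  42
D2: 8  8
Constant second difference = 8.
Extend backward: 26 − 8 = 18;  29 − 18 = 11

11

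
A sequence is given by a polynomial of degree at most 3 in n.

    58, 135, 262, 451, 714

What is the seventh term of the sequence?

1510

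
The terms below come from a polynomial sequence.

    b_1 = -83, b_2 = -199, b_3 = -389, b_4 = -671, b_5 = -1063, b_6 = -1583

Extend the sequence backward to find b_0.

Δ: -116, -190, -282, -392, -520
Δ²: -74, -92, -110, -128
Δ³: -18, -18, -18
The third differences are constant at -18.
Work back: -74 + 18 = -56;  -116 + 56 = -60;  -83 + 60 = -23

-23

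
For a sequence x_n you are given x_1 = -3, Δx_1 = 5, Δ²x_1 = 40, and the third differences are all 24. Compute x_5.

353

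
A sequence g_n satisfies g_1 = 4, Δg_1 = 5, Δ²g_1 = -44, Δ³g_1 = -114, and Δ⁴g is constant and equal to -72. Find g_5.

Build the table forward from the leading diagonal:
Fourth differences: -72, -72, -72, -72, -72
Third differences: -114, -186, -258, -330, -402
Second differences: -44, -158, -344, -602, -932
First differences: 5, -39, -197, -541, -1143
g: 4, 9, -30, -227, -768

-768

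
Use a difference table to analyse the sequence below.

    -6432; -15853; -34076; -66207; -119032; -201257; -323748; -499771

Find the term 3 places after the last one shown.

First differences: -9421 , -18223 , -32131 , -52825 , -82225 , -122491 , -176023
Second differences: -8802 , -13908 , -20694 , -29400 , -40266 , -53532
Third differences: -5106 , -6786 , -8706 , -10866 , -13266
Fourth differences: -1680 , -1920 , -2160 , -2400
Fifth differences: -240 , -240 , -240
The fifth differences are constant (-240).
-2400 − 240 = -2640;  -13266 − 2640 = -15906;  -53532 − 15906 = -69438;  -176023 − 69438 = -245461;  -499771 − 245461 = -745232
-2640 − 240 = -2880;  -15906 − 2880 = -18786;  -69438 − 18786 = -88224;  -245461 − 88224 = -333685;  -745232 − 333685 = -1078917
-2880 − 240 = -3120;  -18786 − 3120 = -21906;  -88224 − 21906 = -110130;  -333685 − 110130 = -443815;  -1078917 − 443815 = -1522732

-1522732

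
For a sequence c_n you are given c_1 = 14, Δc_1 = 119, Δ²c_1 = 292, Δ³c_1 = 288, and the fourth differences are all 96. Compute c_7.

12308

Build the table forward from the leading diagonal:
D4: 96  96  96  96  96  96  96
D3: 288  384  480  576  672  768  864
D2: 292  580  964  1444  2020  2692  3460
D1: 119  411  991  1955  3399  5419  8111
c: 14  133  544  1535  3490  6889  12308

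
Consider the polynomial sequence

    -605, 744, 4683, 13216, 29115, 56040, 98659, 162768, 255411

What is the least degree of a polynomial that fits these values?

1349, 3939, 8533, 15899, 26925, 42619, 64109, 92643
2590, 4594, 7366, 11026, 15694, 21490, 28534
2004, 2772, 3660, 4668, 5796, 7044
768, 888, 1008, 1128, 1248
120, 120, 120, 120
The fifth differences are constant, so the polynomial has degree 5.

5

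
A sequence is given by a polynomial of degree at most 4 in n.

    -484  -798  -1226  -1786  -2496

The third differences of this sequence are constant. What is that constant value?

-18

Δ: -314, -428, -560, -710
Δ²: -114, -132, -150
Δ³: -18, -18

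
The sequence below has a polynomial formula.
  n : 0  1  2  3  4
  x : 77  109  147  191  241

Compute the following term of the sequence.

297

First differences: 32, 38, 44, 50
Second differences: 6, 6, 6
The second differences are constant (6).
50 + 6 = 56;  241 + 56 = 297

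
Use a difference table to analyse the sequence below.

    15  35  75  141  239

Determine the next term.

20, 40, 66, 98
20, 26, 32
6, 6
Third differences constant at 6.
32 + 6 = 38;  98 + 38 = 136;  239 + 136 = 375

375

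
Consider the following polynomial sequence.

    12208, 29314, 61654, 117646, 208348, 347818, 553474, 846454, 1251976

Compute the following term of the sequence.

17106, 32340, 55992, 90702, 139470, 205656, 292980, 405522
15234, 23652, 34710, 48768, 66186, 87324, 112542
8418, 11058, 14058, 17418, 21138, 25218
2640, 3000, 3360, 3720, 4080
360, 360, 360, 360
Constant fifth difference = 360, so extend:
4080 + 360 = 4440;  25218 + 4440 = 29658;  112542 + 29658 = 142200;  405522 + 142200 = 547722;  1251976 + 547722 = 1799698

1799698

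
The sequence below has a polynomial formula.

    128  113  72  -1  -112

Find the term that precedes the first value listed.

Δ: -15  -41  -73  -111
Δ²: -26  -32  -38
Δ³: -6  -6
The third differences are constant at -6.
Work back: -26 + 6 = -20;  -15 + 20 = 5;  128 − 5 = 123

123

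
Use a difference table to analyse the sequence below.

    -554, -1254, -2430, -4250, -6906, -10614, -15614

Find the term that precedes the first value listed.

-186

D1: -700  -1176  -1820  -2656  -3708  -5000
D2: -476  -644  -836  -1052  -1292
D3: -168  -192  -216  -240
D4: -24  -24  -24
The fourth differences are constant at -24.
Work back: -168 + 24 = -144;  -476 + 144 = -332;  -700 + 332 = -368;  -554 + 368 = -186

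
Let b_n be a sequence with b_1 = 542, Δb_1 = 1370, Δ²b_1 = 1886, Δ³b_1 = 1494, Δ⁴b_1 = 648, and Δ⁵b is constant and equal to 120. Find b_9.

Build the table forward from the leading diagonal:
Δ⁵: 120, 120, 120, 120, 120, 120, 120, 120, 120
Δ⁴: 648, 768, 888, 1008, 1128, 1248, 1368, 1488, 1608
Δ³: 1494, 2142, 2910, 3798, 4806, 5934, 7182, 8550, 10038
Δ²: 1886, 3380, 5522, 8432, 12230, 17036, 22970, 30152, 38702
Δ: 1370, 3256, 6636, 12158, 20590, 32820, 49856, 72826, 102978
b: 542, 1912, 5168, 11804, 23962, 44552, 77372, 127228, 200054

200054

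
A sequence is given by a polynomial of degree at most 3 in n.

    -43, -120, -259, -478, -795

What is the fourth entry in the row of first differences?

-317

D1: -77, -139, -219, -317
D2: -62, -80, -98
D3: -18, -18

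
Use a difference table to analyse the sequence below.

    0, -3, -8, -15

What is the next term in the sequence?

-24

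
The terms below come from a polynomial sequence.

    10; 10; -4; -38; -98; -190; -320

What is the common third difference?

First differences: 0, -14, -34, -60, -92, -130
Second differences: -14, -20, -26, -32, -38
Third differences: -6, -6, -6, -6

-6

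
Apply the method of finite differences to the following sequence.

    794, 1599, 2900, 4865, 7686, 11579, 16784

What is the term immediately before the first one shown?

D1: 805  1301  1965  2821  3893  5205
D2: 496  664  856  1072  1312
D3: 168  192  216  240
D4: 24  24  24
The fourth differences are constant at 24.
Work back: 168 − 24 = 144;  496 − 144 = 352;  805 − 352 = 453;  794 − 453 = 341

341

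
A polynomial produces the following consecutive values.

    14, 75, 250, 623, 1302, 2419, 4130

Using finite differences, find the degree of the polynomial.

4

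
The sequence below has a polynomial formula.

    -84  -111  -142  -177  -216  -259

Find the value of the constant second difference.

-4

First differences: -27, -31, -35, -39, -43
Second differences: -4, -4, -4, -4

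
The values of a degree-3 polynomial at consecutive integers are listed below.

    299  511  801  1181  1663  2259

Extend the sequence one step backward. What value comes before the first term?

153

Δ: 212, 290, 380, 482, 596
Δ²: 78, 90, 102, 114
Δ³: 12, 12, 12
The third differences are constant at 12.
Work back: 78 − 12 = 66;  212 − 66 = 146;  299 − 146 = 153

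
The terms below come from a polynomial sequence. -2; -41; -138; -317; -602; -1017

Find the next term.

-1586

First differences: -39 , -97 , -179 , -285 , -415
Second differences: -58 , -82 , -106 , -130
Third differences: -24 , -24 , -24
The third differences are constant (-24).
-130 − 24 = -154;  -415 − 154 = -569;  -1017 − 569 = -1586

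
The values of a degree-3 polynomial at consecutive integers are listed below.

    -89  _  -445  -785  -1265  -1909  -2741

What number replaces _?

Using the last 5 terms:
D1: -340, -480, -644, -832
D2: -140, -164, -188
D3: -24, -24
Constant third difference = -24.
Extend backward: -140 + 24 = -116;  -340 + 116 = -224;  -445 + 224 = -221

-221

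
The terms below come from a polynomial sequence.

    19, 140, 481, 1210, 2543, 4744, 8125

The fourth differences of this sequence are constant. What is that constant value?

First differences: 121, 341, 729, 1333, 2201, 3381
Second differences: 220, 388, 604, 868, 1180
Third differences: 168, 216, 264, 312
Fourth differences: 48, 48, 48

48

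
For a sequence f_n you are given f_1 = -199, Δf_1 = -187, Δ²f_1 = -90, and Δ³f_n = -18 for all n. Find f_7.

-3031

Build the table forward from the leading diagonal:
D3: -18, -18, -18, -18, -18, -18, -18
D2: -90, -108, -126, -144, -162, -180, -198
D1: -187, -277, -385, -511, -655, -817, -997
f: -199, -386, -663, -1048, -1559, -2214, -3031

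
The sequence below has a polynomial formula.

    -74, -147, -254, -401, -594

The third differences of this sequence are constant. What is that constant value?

D1: -73, -107, -147, -193
D2: -34, -40, -46
D3: -6, -6

-6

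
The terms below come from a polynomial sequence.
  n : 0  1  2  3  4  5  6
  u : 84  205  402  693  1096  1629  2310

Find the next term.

3157

First differences: 121 , 197 , 291 , 403 , 533 , 681
Second differences: 76 , 94 , 112 , 130 , 148
Third differences: 18 , 18 , 18 , 18
Constant third difference = 18, so extend:
148 + 18 = 166;  681 + 166 = 847;  2310 + 847 = 3157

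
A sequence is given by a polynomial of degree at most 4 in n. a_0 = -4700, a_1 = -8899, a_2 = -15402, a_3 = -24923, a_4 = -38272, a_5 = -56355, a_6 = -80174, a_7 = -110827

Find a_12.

-411752

Δ: -4199 , -6503 , -9521 , -13349 , -18083 , -23819 , -30653
Δ²: -2304 , -3018 , -3828 , -4734 , -5736 , -6834
Δ³: -714 , -810 , -906 , -1002 , -1098
Δ⁴: -96 , -96 , -96 , -96
Fourth differences constant at -96.
-1098 − 96 = -1194;  -6834 − 1194 = -8028;  -30653 − 8028 = -38681;  -110827 − 38681 = -149508
-1194 − 96 = -1290;  -8028 − 1290 = -9318;  -38681 − 9318 = -47999;  -149508 − 47999 = -197507
-1290 − 96 = -1386;  -9318 − 1386 = -10704;  -47999 − 10704 = -58703;  -197507 − 58703 = -256210
-1386 − 96 = -1482;  -10704 − 1482 = -12186;  -58703 − 12186 = -70889;  -256210 − 70889 = -327099
-1482 − 96 = -1578;  -12186 − 1578 = -13764;  -70889 − 13764 = -84653;  -327099 − 84653 = -411752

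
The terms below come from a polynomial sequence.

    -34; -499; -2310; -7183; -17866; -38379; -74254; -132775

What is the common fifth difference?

-240

Δ: -465, -1811, -4873, -10683, -20513, -35875, -58521
Δ²: -1346, -3062, -5810, -9830, -15362, -22646
Δ³: -1716, -2748, -4020, -5532, -7284
Δ⁴: -1032, -1272, -1512, -1752
Δ⁵: -240, -240, -240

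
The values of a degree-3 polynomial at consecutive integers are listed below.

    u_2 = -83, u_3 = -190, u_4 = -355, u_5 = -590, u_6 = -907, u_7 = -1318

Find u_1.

-22

Δ: -107  -165  -235  -317  -411
Δ²: -58  -70  -82  -94
Δ³: -12  -12  -12
The third differences are constant at -12.
Work back: -58 + 12 = -46;  -107 + 46 = -61;  -83 + 61 = -22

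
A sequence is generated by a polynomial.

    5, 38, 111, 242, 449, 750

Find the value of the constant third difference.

18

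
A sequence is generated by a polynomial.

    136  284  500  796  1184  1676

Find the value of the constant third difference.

D1: 148, 216, 296, 388, 492
D2: 68, 80, 92, 104
D3: 12, 12, 12

12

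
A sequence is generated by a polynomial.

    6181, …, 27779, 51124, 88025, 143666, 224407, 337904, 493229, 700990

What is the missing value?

13862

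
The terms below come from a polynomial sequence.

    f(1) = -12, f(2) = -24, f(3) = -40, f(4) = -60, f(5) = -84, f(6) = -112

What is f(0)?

-4

First differences: -12, -16, -20, -24, -28
Second differences: -4, -4, -4, -4
The second differences are constant at -4.
Work back: -12 + 4 = -8;  -12 + 8 = -4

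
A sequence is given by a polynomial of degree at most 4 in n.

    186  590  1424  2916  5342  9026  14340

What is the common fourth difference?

48

D1: 404, 834, 1492, 2426, 3684, 5314
D2: 430, 658, 934, 1258, 1630
D3: 228, 276, 324, 372
D4: 48, 48, 48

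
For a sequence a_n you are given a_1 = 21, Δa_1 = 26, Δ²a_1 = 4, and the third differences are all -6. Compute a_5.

Build the table forward from the leading diagonal:
Third differences: -6, -6, -6, -6, -6
Second differences: 4, -2, -8, -14, -20
First differences: 26, 30, 28, 20, 6
a: 21, 47, 77, 105, 125

125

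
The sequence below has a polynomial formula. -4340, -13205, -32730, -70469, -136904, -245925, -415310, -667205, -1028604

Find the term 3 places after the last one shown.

-3122565

D1: -8865, -19525, -37739, -66435, -109021, -169385, -251895, -361399
D2: -10660, -18214, -28696, -42586, -60364, -82510, -109504
D3: -7554, -10482, -13890, -17778, -22146, -26994
D4: -2928, -3408, -3888, -4368, -4848
D5: -480, -480, -480, -480
Fifth differences constant at -480.
-4848 − 480 = -5328;  -26994 − 5328 = -32322;  -109504 − 32322 = -141826;  -361399 − 141826 = -503225;  -1028604 − 503225 = -1531829
-5328 − 480 = -5808;  -32322 − 5808 = -38130;  -141826 − 38130 = -179956;  -503225 − 179956 = -683181;  -1531829 − 683181 = -2215010
-5808 − 480 = -6288;  -38130 − 6288 = -44418;  -179956 − 44418 = -224374;  -683181 − 224374 = -907555;  -2215010 − 907555 = -3122565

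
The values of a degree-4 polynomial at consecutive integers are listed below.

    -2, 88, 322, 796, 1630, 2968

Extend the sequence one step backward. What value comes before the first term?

-20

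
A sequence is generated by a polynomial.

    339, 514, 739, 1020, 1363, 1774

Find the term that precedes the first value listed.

D1: 175, 225, 281, 343, 411
D2: 50, 56, 62, 68
D3: 6, 6, 6
The third differences are constant at 6.
Work back: 50 − 6 = 44;  175 − 44 = 131;  339 − 131 = 208

208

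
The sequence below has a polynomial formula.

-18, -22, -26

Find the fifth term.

D1: -4  -4
Constant first difference = -4, so extend:
-26 − 4 = -30
-30 − 4 = -34

-34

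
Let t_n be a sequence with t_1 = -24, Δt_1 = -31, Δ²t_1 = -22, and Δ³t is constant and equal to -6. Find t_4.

Build the table forward from the leading diagonal:
D3: -6, -6, -6, -6
D2: -22, -28, -34, -40
D1: -31, -53, -81, -115
t: -24, -55, -108, -189

-189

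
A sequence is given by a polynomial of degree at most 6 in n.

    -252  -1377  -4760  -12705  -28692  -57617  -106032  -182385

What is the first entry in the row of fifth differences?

Δ: -1125, -3383, -7945, -15987, -28925, -48415, -76353
Δ²: -2258, -4562, -8042, -12938, -19490, -27938
Δ³: -2304, -3480, -4896, -6552, -8448
Δ⁴: -1176, -1416, -1656, -1896
Δ⁵: -240, -240, -240

-240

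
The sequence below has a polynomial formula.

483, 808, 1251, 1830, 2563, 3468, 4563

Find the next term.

5866

First differences: 325 , 443 , 579 , 733 , 905 , 1095
Second differences: 118 , 136 , 154 , 172 , 190
Third differences: 18 , 18 , 18 , 18
Constant third difference = 18, so extend:
190 + 18 = 208;  1095 + 208 = 1303;  4563 + 1303 = 5866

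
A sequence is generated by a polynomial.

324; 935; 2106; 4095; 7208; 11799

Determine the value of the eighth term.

27071

611, 1171, 1989, 3113, 4591
560, 818, 1124, 1478
258, 306, 354
48, 48
Constant fourth difference = 48, so extend:
354 + 48 = 402;  1478 + 402 = 1880;  4591 + 1880 = 6471;  11799 + 6471 = 18270
402 + 48 = 450;  1880 + 450 = 2330;  6471 + 2330 = 8801;  18270 + 8801 = 27071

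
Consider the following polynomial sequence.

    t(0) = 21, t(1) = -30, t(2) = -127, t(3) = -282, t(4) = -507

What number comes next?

-814

D1: -51, -97, -155, -225
D2: -46, -58, -70
D3: -12, -12
Constant third difference = -12, so extend:
-70 − 12 = -82;  -225 − 82 = -307;  -507 − 307 = -814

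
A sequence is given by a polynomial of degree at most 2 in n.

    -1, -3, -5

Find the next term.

First differences: -2 , -2
Constant first difference = -2, so extend:
-5 − 2 = -7

-7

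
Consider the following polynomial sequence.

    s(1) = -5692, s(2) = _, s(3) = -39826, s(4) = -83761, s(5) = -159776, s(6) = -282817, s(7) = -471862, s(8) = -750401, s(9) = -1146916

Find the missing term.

-16577

Using the last 7 terms:
D1: -43935, -76015, -123041, -189045, -278539, -396515
D2: -32080, -47026, -66004, -89494, -117976
D3: -14946, -18978, -23490, -28482
D4: -4032, -4512, -4992
D5: -480, -480
Constant fifth difference = -480.
Extend backward: -4032 + 480 = -3552;  -14946 + 3552 = -11394;  -32080 + 11394 = -20686;  -43935 + 20686 = -23249;  -39826 + 23249 = -16577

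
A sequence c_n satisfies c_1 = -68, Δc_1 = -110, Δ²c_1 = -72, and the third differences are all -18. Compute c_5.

Build the table forward from the leading diagonal:
Δ³: -18, -18, -18, -18, -18
Δ²: -72, -90, -108, -126, -144
Δ: -110, -182, -272, -380, -506
c: -68, -178, -360, -632, -1012

-1012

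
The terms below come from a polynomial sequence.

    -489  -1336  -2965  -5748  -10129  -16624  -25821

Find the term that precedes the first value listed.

-124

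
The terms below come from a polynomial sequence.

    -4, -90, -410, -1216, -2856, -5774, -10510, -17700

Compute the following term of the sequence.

-28076

D1: -86  -320  -806  -1640  -2918  -4736  -7190
D2: -234  -486  -834  -1278  -1818  -2454
D3: -252  -348  -444  -540  -636
D4: -96  -96  -96  -96
The fourth differences are constant (-96).
-636 − 96 = -732;  -2454 − 732 = -3186;  -7190 − 3186 = -10376;  -17700 − 10376 = -28076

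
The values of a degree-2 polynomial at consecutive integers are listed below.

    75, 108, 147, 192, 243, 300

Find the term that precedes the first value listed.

First differences: 33, 39, 45, 51, 57
Second differences: 6, 6, 6, 6
The second differences are constant at 6.
Work back: 33 − 6 = 27;  75 − 27 = 48

48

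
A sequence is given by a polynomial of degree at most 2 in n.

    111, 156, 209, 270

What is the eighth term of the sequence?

594

45  53  61
8  8
Second differences constant at 8.
61 + 8 = 69;  270 + 69 = 339
69 + 8 = 77;  339 + 77 = 416
77 + 8 = 85;  416 + 85 = 501
85 + 8 = 93;  501 + 93 = 594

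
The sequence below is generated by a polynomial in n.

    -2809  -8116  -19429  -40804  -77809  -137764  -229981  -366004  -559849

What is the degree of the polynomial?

Δ: -5307, -11313, -21375, -37005, -59955, -92217, -136023, -193845
Δ²: -6006, -10062, -15630, -22950, -32262, -43806, -57822
Δ³: -4056, -5568, -7320, -9312, -11544, -14016
Δ⁴: -1512, -1752, -1992, -2232, -2472
Δ⁵: -240, -240, -240, -240
The fifth differences are constant, so the polynomial has degree 5.

5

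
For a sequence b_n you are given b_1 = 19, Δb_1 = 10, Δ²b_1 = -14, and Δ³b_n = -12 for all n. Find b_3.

Build the table forward from the leading diagonal:
D3: -12, -12, -12
D2: -14, -26, -38
D1: 10, -4, -30
b: 19, 29, 25

25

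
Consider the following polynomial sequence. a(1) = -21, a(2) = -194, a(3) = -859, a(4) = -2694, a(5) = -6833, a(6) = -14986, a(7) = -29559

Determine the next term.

-53774

Δ: -173 , -665 , -1835 , -4139 , -8153 , -14573
Δ²: -492 , -1170 , -2304 , -4014 , -6420
Δ³: -678 , -1134 , -1710 , -2406
Δ⁴: -456 , -576 , -696
Δ⁵: -120 , -120
Constant fifth difference = -120, so extend:
-696 − 120 = -816;  -2406 − 816 = -3222;  -6420 − 3222 = -9642;  -14573 − 9642 = -24215;  -29559 − 24215 = -53774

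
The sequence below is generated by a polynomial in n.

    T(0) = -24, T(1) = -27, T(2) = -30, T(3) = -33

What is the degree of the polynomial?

Δ: -3, -3, -3
The first differences are constant, so the polynomial has degree 1.

1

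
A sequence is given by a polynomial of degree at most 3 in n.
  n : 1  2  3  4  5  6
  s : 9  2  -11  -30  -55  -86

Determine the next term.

-123

First differences: -7 , -13 , -19 , -25 , -31
Second differences: -6 , -6 , -6 , -6
The second differences are constant (-6).
-31 − 6 = -37;  -86 − 37 = -123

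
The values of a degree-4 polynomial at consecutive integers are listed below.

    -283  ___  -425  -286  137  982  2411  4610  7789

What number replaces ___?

Using the last 7 terms:
139  423  845  1429  2199  3179
284  422  584  770  980
138  162  186  210
24  24  24
Constant fourth difference = 24.
Extend backward: 138 − 24 = 114;  284 − 114 = 170;  139 − 170 = -31;  -425 + 31 = -394

-394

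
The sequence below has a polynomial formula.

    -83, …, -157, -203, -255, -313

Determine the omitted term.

-117

Using the last 4 terms:
-46, -52, -58
-6, -6
Constant second difference = -6.
Extend backward: -46 + 6 = -40;  -157 + 40 = -117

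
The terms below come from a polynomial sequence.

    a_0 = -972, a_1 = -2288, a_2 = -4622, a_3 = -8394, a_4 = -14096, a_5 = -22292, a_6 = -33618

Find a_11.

-1316, -2334, -3772, -5702, -8196, -11326
-1018, -1438, -1930, -2494, -3130
-420, -492, -564, -636
-72, -72, -72
Constant fourth difference = -72, so extend:
-636 − 72 = -708;  -3130 − 708 = -3838;  -11326 − 3838 = -15164;  -33618 − 15164 = -48782
-708 − 72 = -780;  -3838 − 780 = -4618;  -15164 − 4618 = -19782;  -48782 − 19782 = -68564
-780 − 72 = -852;  -4618 − 852 = -5470;  -19782 − 5470 = -25252;  -68564 − 25252 = -93816
-852 − 72 = -924;  -5470 − 924 = -6394;  -25252 − 6394 = -31646;  -93816 − 31646 = -125462
-924 − 72 = -996;  -6394 − 996 = -7390;  -31646 − 7390 = -39036;  -125462 − 39036 = -164498

-164498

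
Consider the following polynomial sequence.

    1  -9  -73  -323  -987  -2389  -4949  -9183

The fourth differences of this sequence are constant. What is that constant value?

-96

First differences: -10, -64, -250, -664, -1402, -2560, -4234
Second differences: -54, -186, -414, -738, -1158, -1674
Third differences: -132, -228, -324, -420, -516
Fourth differences: -96, -96, -96, -96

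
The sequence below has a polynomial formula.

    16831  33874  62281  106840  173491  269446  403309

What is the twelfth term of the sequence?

First differences: 17043, 28407, 44559, 66651, 95955, 133863
Second differences: 11364, 16152, 22092, 29304, 37908
Third differences: 4788, 5940, 7212, 8604
Fourth differences: 1152, 1272, 1392
Fifth differences: 120, 120
The fifth differences are constant (120).
1392 + 120 = 1512;  8604 + 1512 = 10116;  37908 + 10116 = 48024;  133863 + 48024 = 181887;  403309 + 181887 = 585196
1512 + 120 = 1632;  10116 + 1632 = 11748;  48024 + 11748 = 59772;  181887 + 59772 = 241659;  585196 + 241659 = 826855
1632 + 120 = 1752;  11748 + 1752 = 13500;  59772 + 13500 = 73272;  241659 + 73272 = 314931;  826855 + 314931 = 1141786
1752 + 120 = 1872;  13500 + 1872 = 15372;  73272 + 15372 = 88644;  314931 + 88644 = 403575;  1141786 + 403575 = 1545361
1872 + 120 = 1992;  15372 + 1992 = 17364;  88644 + 17364 = 106008;  403575 + 106008 = 509583;  1545361 + 509583 = 2054944

2054944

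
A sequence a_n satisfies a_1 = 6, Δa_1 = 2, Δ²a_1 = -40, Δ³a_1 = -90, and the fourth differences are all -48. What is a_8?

-5650

Build the table forward from the leading diagonal:
D4: -48, -48, -48, -48, -48, -48, -48, -48
D3: -90, -138, -186, -234, -282, -330, -378, -426
D2: -40, -130, -268, -454, -688, -970, -1300, -1678
D1: 2, -38, -168, -436, -890, -1578, -2548, -3848
a: 6, 8, -30, -198, -634, -1524, -3102, -5650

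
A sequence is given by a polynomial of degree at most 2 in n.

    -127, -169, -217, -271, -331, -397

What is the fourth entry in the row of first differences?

-60

D1: -42, -48, -54, -60, -66
D2: -6, -6, -6, -6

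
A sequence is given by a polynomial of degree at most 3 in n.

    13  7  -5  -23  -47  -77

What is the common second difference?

-6

First differences: -6, -12, -18, -24, -30
Second differences: -6, -6, -6, -6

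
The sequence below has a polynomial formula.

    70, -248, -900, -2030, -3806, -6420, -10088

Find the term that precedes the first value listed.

First differences: -318, -652, -1130, -1776, -2614, -3668
Second differences: -334, -478, -646, -838, -1054
Third differences: -144, -168, -192, -216
Fourth differences: -24, -24, -24
The fourth differences are constant at -24.
Work back: -144 + 24 = -120;  -334 + 120 = -214;  -318 + 214 = -104;  70 + 104 = 174

174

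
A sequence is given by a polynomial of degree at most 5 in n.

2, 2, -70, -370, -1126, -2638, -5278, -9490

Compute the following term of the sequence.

-15790

D1: 0, -72, -300, -756, -1512, -2640, -4212
D2: -72, -228, -456, -756, -1128, -1572
D3: -156, -228, -300, -372, -444
D4: -72, -72, -72, -72
The fourth differences are constant (-72).
-444 − 72 = -516;  -1572 − 516 = -2088;  -4212 − 2088 = -6300;  -9490 − 6300 = -15790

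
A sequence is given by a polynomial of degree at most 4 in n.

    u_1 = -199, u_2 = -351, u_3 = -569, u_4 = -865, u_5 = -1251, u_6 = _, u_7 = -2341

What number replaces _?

-1739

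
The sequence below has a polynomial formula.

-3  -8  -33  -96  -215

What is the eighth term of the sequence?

Δ: -5 , -25 , -63 , -119
Δ²: -20 , -38 , -56
Δ³: -18 , -18
Constant third difference = -18, so extend:
-56 − 18 = -74;  -119 − 74 = -193;  -215 − 193 = -408
-74 − 18 = -92;  -193 − 92 = -285;  -408 − 285 = -693
-92 − 18 = -110;  -285 − 110 = -395;  -693 − 395 = -1088

-1088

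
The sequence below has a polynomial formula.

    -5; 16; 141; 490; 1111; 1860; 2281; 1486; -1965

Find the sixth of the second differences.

Δ: 21, 125, 349, 621, 749, 421, -795, -3451
Δ²: 104, 224, 272, 128, -328, -1216, -2656
Δ³: 120, 48, -144, -456, -888, -1440
Δ⁴: -72, -192, -312, -432, -552
Δ⁵: -120, -120, -120, -120

-1216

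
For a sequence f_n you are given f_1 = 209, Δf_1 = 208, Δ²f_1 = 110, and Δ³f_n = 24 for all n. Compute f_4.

Build the table forward from the leading diagonal:
Third differences: 24, 24, 24, 24
Second differences: 110, 134, 158, 182
First differences: 208, 318, 452, 610
f: 209, 417, 735, 1187

1187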